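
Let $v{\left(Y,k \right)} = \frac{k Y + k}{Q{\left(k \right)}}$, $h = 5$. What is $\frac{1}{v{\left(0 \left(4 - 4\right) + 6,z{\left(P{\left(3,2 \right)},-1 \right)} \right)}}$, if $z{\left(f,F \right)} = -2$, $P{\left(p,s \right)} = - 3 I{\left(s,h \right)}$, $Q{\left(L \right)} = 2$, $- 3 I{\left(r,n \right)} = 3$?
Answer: $- \frac{1}{7} \approx -0.14286$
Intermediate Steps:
$I{\left(r,n \right)} = -1$ ($I{\left(r,n \right)} = \left(- \frac{1}{3}\right) 3 = -1$)
$P{\left(p,s \right)} = 3$ ($P{\left(p,s \right)} = \left(-3\right) \left(-1\right) = 3$)
$v{\left(Y,k \right)} = \frac{k}{2} + \frac{Y k}{2}$ ($v{\left(Y,k \right)} = \frac{k Y + k}{2} = \left(Y k + k\right) \frac{1}{2} = \left(k + Y k\right) \frac{1}{2} = \frac{k}{2} + \frac{Y k}{2}$)
$\frac{1}{v{\left(0 \left(4 - 4\right) + 6,z{\left(P{\left(3,2 \right)},-1 \right)} \right)}} = \frac{1}{\frac{1}{2} \left(-2\right) \left(1 + \left(0 \left(4 - 4\right) + 6\right)\right)} = \frac{1}{\frac{1}{2} \left(-2\right) \left(1 + \left(0 \cdot 0 + 6\right)\right)} = \frac{1}{\frac{1}{2} \left(-2\right) \left(1 + \left(0 + 6\right)\right)} = \frac{1}{\frac{1}{2} \left(-2\right) \left(1 + 6\right)} = \frac{1}{\frac{1}{2} \left(-2\right) 7} = \frac{1}{-7} = - \frac{1}{7}$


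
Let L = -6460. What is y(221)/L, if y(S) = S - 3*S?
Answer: 13/190 ≈ 0.068421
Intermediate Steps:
y(S) = -2*S
y(221)/L = -2*221/(-6460) = -442*(-1/6460) = 13/190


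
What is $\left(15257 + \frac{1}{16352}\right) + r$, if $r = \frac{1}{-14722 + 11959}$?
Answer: $\frac{689320034443}{45180576} \approx 15257.0$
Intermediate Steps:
$r = - \frac{1}{2763}$ ($r = \frac{1}{-2763} = - \frac{1}{2763} \approx -0.00036193$)
$\left(15257 + \frac{1}{16352}\right) + r = \left(15257 + \frac{1}{16352}\right) - \frac{1}{2763} = \frac{249482465}{16352} - \frac{1}{2763} = \frac{689320034443}{45180576}$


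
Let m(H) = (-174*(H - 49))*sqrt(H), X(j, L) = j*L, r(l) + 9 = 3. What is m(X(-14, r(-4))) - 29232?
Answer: -29232 - 12180*sqrt(21) ≈ -85048.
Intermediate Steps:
r(l) = -6 (r(l) = -9 + 3 = -6)
X(j, L) = L*j
m(H) = sqrt(H)*(8526 - 174*H) (m(H) = (-174*(-49 + H))*sqrt(H) = (8526 - 174*H)*sqrt(H) = sqrt(H)*(8526 - 174*H))
m(X(-14, r(-4))) - 29232 = 174*sqrt(-6*(-14))*(49 - (-6)*(-14)) - 29232 = 174*sqrt(84)*(49 - 1*84) - 29232 = 174*(2*sqrt(21))*(49 - 84) - 29232 = 174*(2*sqrt(21))*(-35) - 29232 = -12180*sqrt(21) - 29232 = -29232 - 12180*sqrt(21)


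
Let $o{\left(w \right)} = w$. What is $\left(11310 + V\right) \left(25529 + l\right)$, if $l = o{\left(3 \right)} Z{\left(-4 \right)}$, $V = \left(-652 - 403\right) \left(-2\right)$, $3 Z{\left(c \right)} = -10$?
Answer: $342464980$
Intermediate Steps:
$Z{\left(c \right)} = - \frac{10}{3}$ ($Z{\left(c \right)} = \frac{1}{3} \left(-10\right) = - \frac{10}{3}$)
$V = 2110$ ($V = \left(-1055\right) \left(-2\right) = 2110$)
$l = -10$ ($l = 3 \left(- \frac{10}{3}\right) = -10$)
$\left(11310 + V\right) \left(25529 + l\right) = \left(11310 + 2110\right) \left(25529 - 10\right) = 13420 \cdot 25519 = 342464980$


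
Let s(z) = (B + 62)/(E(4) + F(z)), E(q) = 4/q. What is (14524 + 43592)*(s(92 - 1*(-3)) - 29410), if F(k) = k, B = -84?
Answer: -6836819513/4 ≈ -1.7092e+9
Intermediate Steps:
s(z) = -22/(1 + z) (s(z) = (-84 + 62)/(4/4 + z) = -22/(4*(¼) + z) = -22/(1 + z))
(14524 + 43592)*(s(92 - 1*(-3)) - 29410) = (14524 + 43592)*(-22/(1 + (92 - 1*(-3))) - 29410) = 58116*(-22/(1 + (92 + 3)) - 29410) = 58116*(-22/(1 + 95) - 29410) = 58116*(-22/96 - 29410) = 58116*(-22*1/96 - 29410) = 58116*(-11/48 - 29410) = 58116*(-1411691/48) = -6836819513/4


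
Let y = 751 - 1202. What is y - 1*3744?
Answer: -4195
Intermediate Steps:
y = -451
y - 1*3744 = -451 - 1*3744 = -451 - 3744 = -4195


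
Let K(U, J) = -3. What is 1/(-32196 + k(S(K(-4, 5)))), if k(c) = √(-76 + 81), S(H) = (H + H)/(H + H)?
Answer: -32196/1036582411 - √5/1036582411 ≈ -3.1062e-5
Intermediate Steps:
S(H) = 1 (S(H) = (2*H)/((2*H)) = (2*H)*(1/(2*H)) = 1)
k(c) = √5
1/(-32196 + k(S(K(-4, 5)))) = 1/(-32196 + √5)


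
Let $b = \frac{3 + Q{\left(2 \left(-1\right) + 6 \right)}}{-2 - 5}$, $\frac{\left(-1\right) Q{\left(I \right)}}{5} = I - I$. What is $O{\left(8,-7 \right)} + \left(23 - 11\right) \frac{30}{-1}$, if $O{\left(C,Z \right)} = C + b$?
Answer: $- \frac{2467}{7} \approx -352.43$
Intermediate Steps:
$Q{\left(I \right)} = 0$ ($Q{\left(I \right)} = - 5 \left(I - I\right) = \left(-5\right) 0 = 0$)
$b = - \frac{3}{7}$ ($b = \frac{3 + 0}{-2 - 5} = \frac{3}{-7} = 3 \left(- \frac{1}{7}\right) = - \frac{3}{7} \approx -0.42857$)
$O{\left(C,Z \right)} = - \frac{3}{7} + C$ ($O{\left(C,Z \right)} = C - \frac{3}{7} = - \frac{3}{7} + C$)
$O{\left(8,-7 \right)} + \left(23 - 11\right) \frac{30}{-1} = \left(- \frac{3}{7} + 8\right) + \left(23 - 11\right) \frac{30}{-1} = \frac{53}{7} + \left(23 - 11\right) 30 \left(-1\right) = \frac{53}{7} + 12 \left(-30\right) = \frac{53}{7} - 360 = - \frac{2467}{7}$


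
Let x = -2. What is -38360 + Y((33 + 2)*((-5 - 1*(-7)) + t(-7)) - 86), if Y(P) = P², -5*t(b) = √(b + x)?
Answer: -38545 + 672*I ≈ -38545.0 + 672.0*I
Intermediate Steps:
t(b) = -√(-2 + b)/5 (t(b) = -√(b - 2)/5 = -√(-2 + b)/5)
-38360 + Y((33 + 2)*((-5 - 1*(-7)) + t(-7)) - 86) = -38360 + ((33 + 2)*((-5 - 1*(-7)) - √(-2 - 7)/5) - 86)² = -38360 + (35*((-5 + 7) - 3*I/5) - 86)² = -38360 + (35*(2 - 3*I/5) - 86)² = -38360 + ((70 - 21*I) - 86)² = -38360 + (-16 - 21*I)²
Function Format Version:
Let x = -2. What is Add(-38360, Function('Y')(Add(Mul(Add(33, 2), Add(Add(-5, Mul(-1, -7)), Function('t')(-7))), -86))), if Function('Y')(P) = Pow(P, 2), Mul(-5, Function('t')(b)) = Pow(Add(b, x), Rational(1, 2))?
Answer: Add(-38545, Mul(672, I)) ≈ Add(-38545., Mul(672.00, I))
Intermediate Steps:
Function('t')(b) = Mul(Rational(-1, 5), Pow(Add(-2, b), Rational(1, 2))) (Function('t')(b) = Mul(Rational(-1, 5), Pow(Add(b, -2), Rational(1, 2))) = Mul(Rational(-1, 5), Pow(Add(-2, b), Rational(1, 2))))
Add(-38360, Function('Y')(Add(Mul(Add(33, 2), Add(Add(-5, Mul(-1, -7)), Function('t')(-7))), -86))) = Add(-38360, Pow(Add(Mul(Add(33, 2), Add(Add(-5, Mul(-1, -7)), Mul(Rational(-1, 5), Pow(Add(-2, -7), Rational(1, 2))))), -86), 2)) = Add(-38360, Pow(Add(Mul(35, Add(Add(-5, 7), Mul(Rational(-1, 5), Pow(-9, Rational(1, 2))))), -86), 2)) = Add(-38360, Pow(Add(Mul(35, Add(2, Mul(Rational(-1, 5), Mul(3, I)))), -86), 2)) = Add(-38360, Pow(Add(Mul(35, Add(2, Mul(Rational(-3, 5), I))), -86), 2)) = Add(-38360, Pow(Add(Add(70, Mul(-21, I)), -86), 2)) = Add(-38360, Pow(Add(-16, Mul(-21, I)), 2))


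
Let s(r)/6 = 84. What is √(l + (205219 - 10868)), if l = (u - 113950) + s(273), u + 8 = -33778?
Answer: √47119 ≈ 217.07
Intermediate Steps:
s(r) = 504 (s(r) = 6*84 = 504)
u = -33786 (u = -8 - 33778 = -33786)
l = -147232 (l = (-33786 - 113950) + 504 = -147736 + 504 = -147232)
√(l + (205219 - 10868)) = √(-147232 + (205219 - 10868)) = √(-147232 + 194351) = √47119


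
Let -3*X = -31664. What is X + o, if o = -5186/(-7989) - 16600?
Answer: -16096994/2663 ≈ -6044.7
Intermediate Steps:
o = -132612214/7989 (o = -5186*(-1/7989) - 16600 = 5186/7989 - 16600 = -132612214/7989 ≈ -16599.)
X = 31664/3 (X = -⅓*(-31664) = 31664/3 ≈ 10555.)
X + o = 31664/3 - 132612214/7989 = -16096994/2663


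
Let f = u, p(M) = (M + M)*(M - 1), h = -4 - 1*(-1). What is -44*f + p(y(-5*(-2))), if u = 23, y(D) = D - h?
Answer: -700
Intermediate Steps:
h = -3 (h = -4 + 1 = -3)
y(D) = 3 + D (y(D) = D - 1*(-3) = D + 3 = 3 + D)
p(M) = 2*M*(-1 + M) (p(M) = (2*M)*(-1 + M) = 2*M*(-1 + M))
f = 23
-44*f + p(y(-5*(-2))) = -44*23 + 2*(3 - 5*(-2))*(-1 + (3 - 5*(-2))) = -1012 + 2*(3 + 10)*(-1 + (3 + 10)) = -1012 + 2*13*(-1 + 13) = -1012 + 2*13*12 = -1012 + 312 = -700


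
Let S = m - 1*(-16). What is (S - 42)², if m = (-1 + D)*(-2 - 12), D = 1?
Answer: 676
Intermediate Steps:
m = 0 (m = (-1 + 1)*(-2 - 12) = 0*(-14) = 0)
S = 16 (S = 0 - 1*(-16) = 0 + 16 = 16)
(S - 42)² = (16 - 42)² = (-26)² = 676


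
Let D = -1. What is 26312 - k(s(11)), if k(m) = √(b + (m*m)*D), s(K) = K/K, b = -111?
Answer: 26312 - 4*I*√7 ≈ 26312.0 - 10.583*I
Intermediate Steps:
s(K) = 1
k(m) = √(-111 - m²) (k(m) = √(-111 + (m*m)*(-1)) = √(-111 + m²*(-1)) = √(-111 - m²))
26312 - k(s(11)) = 26312 - √(-111 - 1*1²) = 26312 - √(-111 - 1*1) = 26312 - √(-111 - 1) = 26312 - √(-112) = 26312 - 4*I*√7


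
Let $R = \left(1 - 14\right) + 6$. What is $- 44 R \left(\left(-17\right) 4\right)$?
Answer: $-20944$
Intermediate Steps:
$R = -7$ ($R = -13 + 6 = -7$)
$- 44 R \left(\left(-17\right) 4\right) = \left(-44\right) \left(-7\right) \left(\left(-17\right) 4\right) = 308 \left(-68\right) = -20944$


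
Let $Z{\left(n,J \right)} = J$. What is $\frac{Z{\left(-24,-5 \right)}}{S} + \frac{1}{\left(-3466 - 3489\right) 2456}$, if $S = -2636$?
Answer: $\frac{21351191}{11256695320} \approx 0.0018968$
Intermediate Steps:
$\frac{Z{\left(-24,-5 \right)}}{S} + \frac{1}{\left(-3466 - 3489\right) 2456} = - \frac{5}{-2636} + \frac{1}{\left(-3466 - 3489\right) 2456} = \left(-5\right) \left(- \frac{1}{2636}\right) + \frac{1}{-6955} \cdot \frac{1}{2456} = \frac{5}{2636} - \frac{1}{17081480} = \frac{21351191}{11256695320}$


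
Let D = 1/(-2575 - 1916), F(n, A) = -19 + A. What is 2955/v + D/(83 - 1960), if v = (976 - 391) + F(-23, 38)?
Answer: 24909489289/5091482628 ≈ 4.8924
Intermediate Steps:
v = 604 (v = (976 - 391) + (-19 + 38) = 585 + 19 = 604)
D = -1/4491 (D = 1/(-4491) = -1/4491 ≈ -0.00022267)
2955/v + D/(83 - 1960) = 2955/604 - 1/(4491*(83 - 1960)) = 2955*(1/604) - 1/4491/(-1877) = 2955/604 - 1/4491*(-1/1877) = 2955/604 + 1/8429607 = 24909489289/5091482628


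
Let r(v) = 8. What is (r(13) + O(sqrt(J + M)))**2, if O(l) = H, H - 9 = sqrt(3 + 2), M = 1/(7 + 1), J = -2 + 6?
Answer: (17 + sqrt(5))**2 ≈ 370.03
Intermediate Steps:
J = 4
M = 1/8 ≈ 0.12500
H = 9 + sqrt(5) (H = 9 + sqrt(3 + 2) = 9 + sqrt(5) ≈ 11.236)
O(l) = 9 + sqrt(5)
(r(13) + O(sqrt(J + M)))**2 = (8 + (9 + sqrt(5)))**2 = (17 + sqrt(5))**2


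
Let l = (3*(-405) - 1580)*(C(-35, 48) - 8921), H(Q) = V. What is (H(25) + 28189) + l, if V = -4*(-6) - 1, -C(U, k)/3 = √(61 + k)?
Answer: 24962407 + 8385*√109 ≈ 2.5050e+7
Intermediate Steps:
C(U, k) = -3*√(61 + k)
V = 23 (V = 24 - 1 = 23)
H(Q) = 23
l = 24934195 + 8385*√109 (l = (3*(-405) - 1580)*(-3*√(61 + 48) - 8921) = (-1215 - 1580)*(-3*√109 - 8921) = -2795*(-8921 - 3*√109) = 24934195 + 8385*√109 ≈ 2.5022e+7)
(H(25) + 28189) + l = (23 + 28189) + (24934195 + 8385*√109) = 28212 + (24934195 + 8385*√109) = 24962407 + 8385*√109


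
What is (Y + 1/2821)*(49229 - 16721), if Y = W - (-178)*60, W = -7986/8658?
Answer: 5176435163472/14911 ≈ 3.4716e+8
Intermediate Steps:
W = -1331/1443 (W = -7986*1/8658 = -1331/1443 ≈ -0.92238)
Y = 15409909/1443 (Y = -1331/1443 - (-178)*60 = -1331/1443 - 1*(-10680) = -1331/1443 + 10680 = 15409909/1443 ≈ 10679.)
(Y + 1/2821)*(49229 - 16721) = (15409909/1443 + 1/2821)*(49229 - 16721) = (15409909/1443 + 1/2821)*32508 = (3343950364/313131)*32508 = 5176435163472/14911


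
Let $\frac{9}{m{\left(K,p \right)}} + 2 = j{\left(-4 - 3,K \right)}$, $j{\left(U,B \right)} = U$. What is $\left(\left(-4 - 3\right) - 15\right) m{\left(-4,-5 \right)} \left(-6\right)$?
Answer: $-132$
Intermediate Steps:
$m{\left(K,p \right)} = -1$ ($m{\left(K,p \right)} = \frac{9}{-2 - 7} = \frac{9}{-9} = 9 \left(- \frac{1}{9}\right) = -1$)
$\left(\left(-4 - 3\right) - 15\right) m{\left(-4,-5 \right)} \left(-6\right) = \left(\left(-4 - 3\right) - 15\right) \left(-1\right) \left(-6\right) = \left(-7 - 15\right) \left(-1\right) \left(-6\right) = \left(-22\right) \left(-1\right) \left(-6\right) = 22 \left(-6\right) = -132$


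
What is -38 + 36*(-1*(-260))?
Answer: 9322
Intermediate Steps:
-38 + 36*(-1*(-260)) = -38 + 36*260 = -38 + 9360 = 9322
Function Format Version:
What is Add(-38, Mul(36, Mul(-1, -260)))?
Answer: 9322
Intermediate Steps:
Add(-38, Mul(36, Mul(-1, -260))) = Add(-38, Mul(36, 260)) = Add(-38, 9360) = 9322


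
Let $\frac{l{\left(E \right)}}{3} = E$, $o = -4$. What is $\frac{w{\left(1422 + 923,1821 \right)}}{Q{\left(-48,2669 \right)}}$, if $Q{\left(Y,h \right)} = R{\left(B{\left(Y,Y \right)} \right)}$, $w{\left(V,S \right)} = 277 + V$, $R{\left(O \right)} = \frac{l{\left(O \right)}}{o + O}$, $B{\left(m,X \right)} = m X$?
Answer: $\frac{251275}{288} \approx 872.48$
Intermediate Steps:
$l{\left(E \right)} = 3 E$
$B{\left(m,X \right)} = X m$
$R{\left(O \right)} = \frac{3 O}{-4 + O}$
$Q{\left(Y,h \right)} = \frac{3 Y^{2}}{-4 + Y^{2}}$ ($Q{\left(Y,h \right)} = \frac{3 Y Y}{-4 + Y Y} = \frac{3 Y^{2}}{-4 + Y^{2}}$)
$\frac{w{\left(1422 + 923,1821 \right)}}{Q{\left(-48,2669 \right)}} = \frac{277 + \left(1422 + 923\right)}{3 \left(-48\right)^{2} \frac{1}{-4 + \left(-48\right)^{2}}} = \frac{277 + 2345}{3 \cdot 2304 \frac{1}{-4 + 2304}} = \frac{2622}{3 \cdot 2304 \cdot \frac{1}{2300}} = \frac{2622}{\frac{1728}{575}} = 2622 \cdot \frac{575}{1728} = \frac{251275}{288}$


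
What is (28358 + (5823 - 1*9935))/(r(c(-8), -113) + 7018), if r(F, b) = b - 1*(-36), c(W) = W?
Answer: 24246/6941 ≈ 3.4932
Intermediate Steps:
r(F, b) = 36 + b (r(F, b) = b + 36 = 36 + b)
(28358 + (5823 - 1*9935))/(r(c(-8), -113) + 7018) = (28358 + (5823 - 1*9935))/((36 - 113) + 7018) = (28358 + (5823 - 9935))/(-77 + 7018) = (28358 - 4112)/6941 = 24246*(1/6941) = 24246/6941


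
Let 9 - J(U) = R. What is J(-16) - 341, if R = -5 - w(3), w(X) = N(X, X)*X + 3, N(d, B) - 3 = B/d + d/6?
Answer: -621/2 ≈ -310.50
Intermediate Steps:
N(d, B) = 3 + d/6 + B/d (N(d, B) = 3 + (B/d + d/6) = 3 + (d/6 + B/d) = 3 + d/6 + B/d)
w(X) = 3 + X*(4 + X/6) (w(X) = (3 + X/6 + X/X)*X + 3 = (3 + X/6 + 1)*X + 3 = (4 + X/6)*X + 3 = X*(4 + X/6) + 3 = 3 + X*(4 + X/6))
R = -43/2 (R = -5 - (3 + (1/6)*3*(24 + 3)) = -5 - (3 + (1/6)*3*27) = -5 - (3 + 27/2) = -5 - 1*33/2 = -5 - 33/2 = -43/2 ≈ -21.500)
J(U) = 61/2 (J(U) = 9 - 1*(-43/2) = 9 + 43/2 = 61/2)
J(-16) - 341 = 61/2 - 341 = -621/2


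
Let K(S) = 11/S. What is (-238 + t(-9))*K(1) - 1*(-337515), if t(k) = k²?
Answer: 335788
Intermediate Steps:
(-238 + t(-9))*K(1) - 1*(-337515) = (-238 + (-9)²)*(11/1) - 1*(-337515) = (-238 + 81)*(11*1) + 337515 = -157*11 + 337515 = -1727 + 337515 = 335788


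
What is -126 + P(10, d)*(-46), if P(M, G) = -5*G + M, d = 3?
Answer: 104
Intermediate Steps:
P(M, G) = M - 5*G
-126 + P(10, d)*(-46) = -126 + (10 - 5*3)*(-46) = -126 + (10 - 15)*(-46) = -126 - 5*(-46) = -126 + 230 = 104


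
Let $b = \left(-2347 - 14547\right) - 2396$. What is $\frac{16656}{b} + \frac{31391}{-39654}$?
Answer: $- \frac{211001569}{127487610} \approx -1.6551$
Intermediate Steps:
$b = -19290$ ($b = -16894 - 2396 = -19290$)
$\frac{16656}{b} + \frac{31391}{-39654} = \frac{16656}{-19290} + \frac{31391}{-39654} = 16656 \left(- \frac{1}{19290}\right) + 31391 \left(- \frac{1}{39654}\right) = - \frac{2776}{3215} - \frac{31391}{39654} = - \frac{211001569}{127487610}$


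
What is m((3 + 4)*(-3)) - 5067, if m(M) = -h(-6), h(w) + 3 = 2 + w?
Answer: -5060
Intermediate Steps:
h(w) = -1 + w (h(w) = -3 + (2 + w) = -1 + w)
m(M) = 7 (m(M) = -(-1 - 6) = -1*(-7) = 7)
m((3 + 4)*(-3)) - 5067 = 7 - 5067 = -5060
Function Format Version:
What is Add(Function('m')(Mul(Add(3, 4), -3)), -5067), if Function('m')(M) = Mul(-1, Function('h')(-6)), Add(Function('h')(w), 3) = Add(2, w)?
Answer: -5060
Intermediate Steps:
Function('h')(w) = Add(-1, w) (Function('h')(w) = Add(-3, Add(2, w)) = Add(-1, w))
Function('m')(M) = 7 (Function('m')(M) = Mul(-1, Add(-1, -6)) = Mul(-1, -7) = 7)
Add(Function('m')(Mul(Add(3, 4), -3)), -5067) = Add(7, -5067) = -5060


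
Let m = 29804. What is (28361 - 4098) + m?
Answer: 54067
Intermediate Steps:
(28361 - 4098) + m = (28361 - 4098) + 29804 = 24263 + 29804 = 54067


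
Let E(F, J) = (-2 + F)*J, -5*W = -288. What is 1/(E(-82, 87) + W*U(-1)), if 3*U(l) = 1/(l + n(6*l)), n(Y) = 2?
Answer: -5/36444 ≈ -0.00013720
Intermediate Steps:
W = 288/5 (W = -⅕*(-288) = 288/5 ≈ 57.600)
E(F, J) = J*(-2 + F)
U(l) = 1/(3*(2 + l)) (U(l) = 1/(3*(l + 2)) = 1/(3*(2 + l)))
1/(E(-82, 87) + W*U(-1)) = 1/(87*(-2 - 82) + 288*(1/(3*(2 - 1)))/5) = 1/(87*(-84) + 288*((⅓)/1)/5) = 1/(-7308 + 288*((⅓)*1)/5) = 1/(-7308 + (288/5)*(⅓)) = 1/(-7308 + 96/5) = 1/(-36444/5) = -5/36444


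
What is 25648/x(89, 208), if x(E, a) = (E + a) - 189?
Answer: 6412/27 ≈ 237.48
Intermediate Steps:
x(E, a) = -189 + E + a
25648/x(89, 208) = 25648/(-189 + 89 + 208) = 25648/108 = 25648*(1/108) = 6412/27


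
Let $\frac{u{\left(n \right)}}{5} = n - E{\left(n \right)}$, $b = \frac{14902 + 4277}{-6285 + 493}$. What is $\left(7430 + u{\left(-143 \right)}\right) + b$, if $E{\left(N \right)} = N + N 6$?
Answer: $\frac{67863061}{5792} \approx 11717.0$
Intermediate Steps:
$b = - \frac{19179}{5792}$ ($b = \frac{19179}{-5792} = 19179 \left(- \frac{1}{5792}\right) = - \frac{19179}{5792} \approx -3.3113$)
$E{\left(N \right)} = 7 N$ ($E{\left(N \right)} = N + 6 N = 7 N$)
$u{\left(n \right)} = - 30 n$ ($u{\left(n \right)} = 5 \left(n - 7 n\right) = 5 \left(- 6 n\right) = - 30 n$)
$\left(7430 + u{\left(-143 \right)}\right) + b = \left(7430 - -4290\right) - \frac{19179}{5792} = \left(7430 + 4290\right) - \frac{19179}{5792} = 11720 - \frac{19179}{5792} = \frac{67863061}{5792}$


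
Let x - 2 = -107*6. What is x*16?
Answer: -10240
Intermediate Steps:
x = -640 (x = 2 - 107*6 = 2 - 642 = -640)
x*16 = -640*16 = -10240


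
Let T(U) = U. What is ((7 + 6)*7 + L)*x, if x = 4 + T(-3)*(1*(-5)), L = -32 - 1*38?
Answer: 399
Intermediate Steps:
L = -70 (L = -32 - 38 = -70)
x = 19 (x = 4 - 3*(-5) = 4 + 15 = 19)
((7 + 6)*7 + L)*x = ((7 + 6)*7 - 70)*19 = (13*7 - 70)*19 = (91 - 70)*19 = 21*19 = 399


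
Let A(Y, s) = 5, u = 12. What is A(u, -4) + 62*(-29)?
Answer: -1793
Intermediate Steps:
A(u, -4) + 62*(-29) = 5 + 62*(-29) = 5 - 1798 = -1793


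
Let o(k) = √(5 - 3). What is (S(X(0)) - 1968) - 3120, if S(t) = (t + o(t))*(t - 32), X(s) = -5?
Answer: -4903 - 37*√2 ≈ -4955.3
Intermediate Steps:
o(k) = √2
S(t) = (-32 + t)*(t + √2) (S(t) = (t + √2)*(t - 32) = (t + √2)*(-32 + t) = (-32 + t)*(t + √2))
(S(X(0)) - 1968) - 3120 = (((-5)² - 32*(-5) - 32*√2 - 5*√2) - 1968) - 3120 = ((25 + 160 - 32*√2 - 5*√2) - 1968) - 3120 = ((185 - 37*√2) - 1968) - 3120 = (-1783 - 37*√2) - 3120 = -4903 - 37*√2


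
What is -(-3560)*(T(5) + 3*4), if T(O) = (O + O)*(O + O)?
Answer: 398720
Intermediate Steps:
T(O) = 4*O² (T(O) = (2*O)*(2*O) = 4*O²)
-(-3560)*(T(5) + 3*4) = -(-3560)*(4*5² + 3*4) = -(-3560)*(4*25 + 12) = -(-3560)*(100 + 12) = -(-3560)*112 = -178*(-2240) = 398720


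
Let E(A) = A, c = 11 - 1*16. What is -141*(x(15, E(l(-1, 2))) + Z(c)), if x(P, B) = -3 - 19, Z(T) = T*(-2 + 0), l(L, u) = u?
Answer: 1692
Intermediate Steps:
c = -5 (c = 11 - 16 = -5)
Z(T) = -2*T (Z(T) = T*(-2) = -2*T)
x(P, B) = -22
-141*(x(15, E(l(-1, 2))) + Z(c)) = -141*(-22 - 2*(-5)) = -141*(-22 + 10) = -141*(-12) = 1692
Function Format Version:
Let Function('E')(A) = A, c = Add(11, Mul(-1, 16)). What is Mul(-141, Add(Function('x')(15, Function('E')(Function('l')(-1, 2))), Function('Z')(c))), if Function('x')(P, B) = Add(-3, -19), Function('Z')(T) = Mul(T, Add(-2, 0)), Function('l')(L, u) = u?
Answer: 1692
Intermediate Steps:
c = -5 (c = Add(11, -16) = -5)
Function('Z')(T) = Mul(-2, T) (Function('Z')(T) = Mul(T, -2) = Mul(-2, T))
Function('x')(P, B) = -22
Mul(-141, Add(Function('x')(15, Function('E')(Function('l')(-1, 2))), Function('Z')(c))) = Mul(-141, Add(-22, Mul(-2, -5))) = Mul(-141, Add(-22, 10)) = Mul(-141, -12) = 1692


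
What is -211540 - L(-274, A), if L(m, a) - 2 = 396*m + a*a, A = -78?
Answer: -109122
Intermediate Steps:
L(m, a) = 2 + a² + 396*m (L(m, a) = 2 + (396*m + a*a) = 2 + (396*m + a²) = 2 + (a² + 396*m) = 2 + a² + 396*m)
-211540 - L(-274, A) = -211540 - (2 + (-78)² + 396*(-274)) = -211540 - (2 + 6084 - 108504) = -211540 - 1*(-102418) = -211540 + 102418 = -109122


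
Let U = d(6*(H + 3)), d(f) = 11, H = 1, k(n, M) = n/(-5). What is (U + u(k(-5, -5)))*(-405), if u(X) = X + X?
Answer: -5265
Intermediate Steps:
k(n, M) = -n/5 (k(n, M) = n*(-1/5) = -n/5)
u(X) = 2*X
U = 11
(U + u(k(-5, -5)))*(-405) = (11 + 2*(-1/5*(-5)))*(-405) = (11 + 2*1)*(-405) = (11 + 2)*(-405) = 13*(-405) = -5265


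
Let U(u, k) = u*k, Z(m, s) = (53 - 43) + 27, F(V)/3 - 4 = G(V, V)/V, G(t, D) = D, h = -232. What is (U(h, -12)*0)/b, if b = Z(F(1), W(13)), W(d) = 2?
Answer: 0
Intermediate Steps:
F(V) = 15 (F(V) = 12 + 3*(V/V) = 12 + 3*1 = 12 + 3 = 15)
Z(m, s) = 37 (Z(m, s) = 10 + 27 = 37)
U(u, k) = k*u
b = 37
(U(h, -12)*0)/b = (-12*(-232)*0)/37 = (2784*0)*(1/37) = 0*(1/37) = 0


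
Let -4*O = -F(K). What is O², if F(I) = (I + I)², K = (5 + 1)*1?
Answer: 1296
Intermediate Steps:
K = 6 (K = 6*1 = 6)
F(I) = 4*I² (F(I) = (2*I)² = 4*I²)
O = 36 (O = -(-1)*4*6²/4 = -(-1)*4*36/4 = -(-1)*144/4 = -¼*(-144) = 36)
O² = 36² = 1296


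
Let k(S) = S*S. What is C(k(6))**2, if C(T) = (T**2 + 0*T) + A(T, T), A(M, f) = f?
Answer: 1774224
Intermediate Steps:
k(S) = S**2
C(T) = T + T**2 (C(T) = (T**2 + 0*T) + T = (T**2 + 0) + T = T**2 + T = T + T**2)
C(k(6))**2 = (6**2*(1 + 6**2))**2 = (36*(1 + 36))**2 = (36*37)**2 = 1332**2 = 1774224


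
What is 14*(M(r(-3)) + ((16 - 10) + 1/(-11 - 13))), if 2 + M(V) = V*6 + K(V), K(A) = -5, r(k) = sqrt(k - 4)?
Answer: -175/12 + 84*I*sqrt(7) ≈ -14.583 + 222.24*I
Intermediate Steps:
r(k) = sqrt(-4 + k)
M(V) = -7 + 6*V (M(V) = -2 + (V*6 - 5) = -2 + (6*V - 5) = -2 + (-5 + 6*V) = -7 + 6*V)
14*(M(r(-3)) + ((16 - 10) + 1/(-11 - 13))) = 14*((-7 + 6*sqrt(-4 - 3)) + ((16 - 10) + 1/(-11 - 13))) = 14*((-7 + 6*sqrt(-7)) + (6 + 1/(-24))) = 14*((-7 + 6*(I*sqrt(7))) + (6 - 1/24)) = 14*((-7 + 6*I*sqrt(7)) + 143/24) = 14*(-25/24 + 6*I*sqrt(7)) = -175/12 + 84*I*sqrt(7)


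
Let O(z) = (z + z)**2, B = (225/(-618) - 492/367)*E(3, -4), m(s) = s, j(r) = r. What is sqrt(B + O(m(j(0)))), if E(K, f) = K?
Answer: 57*I*sqrt(8996638)/75602 ≈ 2.2614*I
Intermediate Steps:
B = -386631/75602 (B = (225/(-618) - 492/367)*3 = (225*(-1/618) - 492*1/367)*3 = (-75/206 - 492/367)*3 = -128877/75602*3 = -386631/75602 ≈ -5.1140)
O(z) = 4*z**2 (O(z) = (2*z)**2 = 4*z**2)
sqrt(B + O(m(j(0)))) = sqrt(-386631/75602 + 4*0**2) = sqrt(-386631/75602 + 4*0) = sqrt(-386631/75602 + 0) = sqrt(-386631/75602) = 57*I*sqrt(8996638)/75602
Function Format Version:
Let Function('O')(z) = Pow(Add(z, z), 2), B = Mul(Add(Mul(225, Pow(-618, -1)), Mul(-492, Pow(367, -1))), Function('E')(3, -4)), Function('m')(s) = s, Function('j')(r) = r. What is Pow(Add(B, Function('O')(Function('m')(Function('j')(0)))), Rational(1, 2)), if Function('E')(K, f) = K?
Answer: Mul(Rational(57, 75602), I, Pow(8996638, Rational(1, 2))) ≈ Mul(2.2614, I)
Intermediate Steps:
B = Rational(-386631, 75602) (B = Mul(Add(Mul(225, Pow(-618, -1)), Mul(-492, Pow(367, -1))), 3) = Mul(Add(Mul(225, Rational(-1, 618)), Mul(-492, Rational(1, 367))), 3) = Mul(Add(Rational(-75, 206), Rational(-492, 367)), 3) = Mul(Rational(-128877, 75602), 3) = Rational(-386631, 75602) ≈ -5.1140)
Function('O')(z) = Mul(4, Pow(z, 2)) (Function('O')(z) = Pow(Mul(2, z), 2) = Mul(4, Pow(z, 2)))
Pow(Add(B, Function('O')(Function('m')(Function('j')(0)))), Rational(1, 2)) = Pow(Add(Rational(-386631, 75602), Mul(4, Pow(0, 2))), Rational(1, 2)) = Pow(Add(Rational(-386631, 75602), Mul(4, 0)), Rational(1, 2)) = Pow(Add(Rational(-386631, 75602), 0), Rational(1, 2)) = Pow(Rational(-386631, 75602), Rational(1, 2)) = Mul(Rational(57, 75602), I, Pow(8996638, Rational(1, 2)))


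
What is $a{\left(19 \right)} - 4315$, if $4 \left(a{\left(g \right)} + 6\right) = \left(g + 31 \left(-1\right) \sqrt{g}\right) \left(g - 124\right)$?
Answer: $- \frac{19279}{4} + \frac{3255 \sqrt{19}}{4} \approx -1272.7$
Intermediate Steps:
$a{\left(g \right)} = -6 + \frac{\left(-124 + g\right) \left(g - 31 \sqrt{g}\right)}{4}$ ($a{\left(g \right)} = -6 + \frac{\left(g + 31 \left(-1\right) \sqrt{g}\right) \left(g - 124\right)}{4} = -6 + \frac{\left(g - 31 \sqrt{g}\right) \left(-124 + g\right)}{4} = -6 + \frac{\left(-124 + g\right) \left(g - 31 \sqrt{g}\right)}{4}$)
$a{\left(19 \right)} - 4315 = \left(-6 - 589 + 961 \sqrt{19} - \frac{31 \cdot 19^{\frac{3}{2}}}{4} + \frac{19^{2}}{4}\right) - 4315 = \left(-6 - 589 + 961 \sqrt{19} - \frac{31 \cdot 19 \sqrt{19}}{4} + \frac{1}{4} \cdot 361\right) - 4315 = \left(-6 - 589 + 961 \sqrt{19} - \frac{589 \sqrt{19}}{4} + \frac{361}{4}\right) - 4315 = \left(- \frac{2019}{4} + \frac{3255 \sqrt{19}}{4}\right) - 4315 = - \frac{19279}{4} + \frac{3255 \sqrt{19}}{4}$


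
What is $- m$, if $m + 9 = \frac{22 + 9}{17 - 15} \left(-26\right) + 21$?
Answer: $391$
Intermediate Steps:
$m = -391$ ($m = -9 + \left(\frac{22 + 9}{17 - 15} \left(-26\right) + 21\right) = -9 + \left(\frac{31}{2} \left(-26\right) + 21\right) = -9 + \left(-403 + 21\right) = -9 - 382 = -391$)
$- m = \left(-1\right) \left(-391\right) = 391$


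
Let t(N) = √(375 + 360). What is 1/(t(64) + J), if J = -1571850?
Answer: -14970/23530594493 - √15/352958917395 ≈ -6.3620e-7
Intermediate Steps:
t(N) = 7*√15 (t(N) = √735 = 7*√15)
1/(t(64) + J) = 1/(7*√15 - 1571850) = 1/(-1571850 + 7*√15)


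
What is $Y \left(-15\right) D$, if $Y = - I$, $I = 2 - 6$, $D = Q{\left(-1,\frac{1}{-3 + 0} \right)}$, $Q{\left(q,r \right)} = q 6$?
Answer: $360$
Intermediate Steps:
$Q{\left(q,r \right)} = 6 q$
$D = -6$ ($D = 6 \left(-1\right) = -6$)
$I = -4$ ($I = 2 - 6 = -4$)
$Y = 4$ ($Y = \left(-1\right) \left(-4\right) = 4$)
$Y \left(-15\right) D = 4 \left(-15\right) \left(-6\right) = \left(-60\right) \left(-6\right) = 360$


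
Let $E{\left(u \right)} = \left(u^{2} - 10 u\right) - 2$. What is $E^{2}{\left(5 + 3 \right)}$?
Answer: $324$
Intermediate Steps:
$E{\left(u \right)} = -2 + u^{2} - 10 u$
$E^{2}{\left(5 + 3 \right)} = \left(-2 + \left(5 + 3\right)^{2} - 10 \left(5 + 3\right)\right)^{2} = \left(-2 + 8^{2} - 80\right)^{2} = \left(-2 + 64 - 80\right)^{2} = \left(-18\right)^{2} = 324$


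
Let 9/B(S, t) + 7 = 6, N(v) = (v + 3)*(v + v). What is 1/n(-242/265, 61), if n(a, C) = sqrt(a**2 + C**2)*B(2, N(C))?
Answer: -265*sqrt(261365789)/2352292101 ≈ -0.0018213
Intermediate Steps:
N(v) = 2*v*(3 + v) (N(v) = (3 + v)*(2*v) = 2*v*(3 + v))
B(S, t) = -9 (B(S, t) = 9/(-7 + 6) = 9/(-1) = 9*(-1) = -9)
n(a, C) = -9*sqrt(C**2 + a**2) (n(a, C) = sqrt(a**2 + C**2)*(-9) = sqrt(C**2 + a**2)*(-9) = -9*sqrt(C**2 + a**2))
1/n(-242/265, 61) = 1/(-9*sqrt(61**2 + (-242/265)**2)) = 1/(-9*sqrt(3721 + (-242*1/265)**2)) = 1/(-9*sqrt(3721 + (-242/265)**2)) = 1/(-9*sqrt(3721 + 58564/70225)) = 1/(-9*sqrt(261365789)/265) = -265*sqrt(261365789)/2352292101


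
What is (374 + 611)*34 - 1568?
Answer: 31922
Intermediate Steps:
(374 + 611)*34 - 1568 = 985*34 - 1568 = 33490 - 1568 = 31922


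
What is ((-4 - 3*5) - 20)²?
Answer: 1521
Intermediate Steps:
((-4 - 3*5) - 20)² = ((-4 - 15) - 20)² = (-19 - 20)² = (-39)² = 1521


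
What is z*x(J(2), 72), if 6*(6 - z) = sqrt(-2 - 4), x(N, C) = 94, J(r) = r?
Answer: 564 - 47*I*sqrt(6)/3 ≈ 564.0 - 38.375*I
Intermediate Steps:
z = 6 - I*sqrt(6)/6 (z = 6 - sqrt(-2 - 4)/6 = 6 - I*sqrt(6)/6 ≈ 6.0 - 0.40825*I)
z*x(J(2), 72) = (6 - I*sqrt(6)/6)*94 = 564 - 47*I*sqrt(6)/3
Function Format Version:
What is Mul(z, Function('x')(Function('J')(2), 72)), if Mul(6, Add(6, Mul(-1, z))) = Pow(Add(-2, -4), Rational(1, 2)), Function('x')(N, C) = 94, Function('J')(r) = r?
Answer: Add(564, Mul(Rational(-47, 3), I, Pow(6, Rational(1, 2)))) ≈ Add(564.00, Mul(-38.375, I))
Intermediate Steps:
z = Add(6, Mul(Rational(-1, 6), I, Pow(6, Rational(1, 2)))) (z = Add(6, Mul(Rational(-1, 6), Pow(Add(-2, -4), Rational(1, 2)))) = Add(6, Mul(Rational(-1, 6), Pow(-6, Rational(1, 2)))) = Add(6, Mul(Rational(-1, 6), Mul(I, Pow(6, Rational(1, 2))))) = Add(6, Mul(Rational(-1, 6), I, Pow(6, Rational(1, 2)))) ≈ Add(6.0000, Mul(-0.40825, I)))
Mul(z, Function('x')(Function('J')(2), 72)) = Mul(Add(6, Mul(Rational(-1, 6), I, Pow(6, Rational(1, 2)))), 94) = Add(564, Mul(Rational(-47, 3), I, Pow(6, Rational(1, 2))))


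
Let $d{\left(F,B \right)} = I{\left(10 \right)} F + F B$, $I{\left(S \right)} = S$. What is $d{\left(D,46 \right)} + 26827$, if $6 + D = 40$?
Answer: $28731$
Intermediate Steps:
$D = 34$ ($D = -6 + 40 = 34$)
$d{\left(F,B \right)} = 10 F + B F$ ($d{\left(F,B \right)} = 10 F + F B = 10 F + B F$)
$d{\left(D,46 \right)} + 26827 = 34 \left(10 + 46\right) + 26827 = 34 \cdot 56 + 26827 = 1904 + 26827 = 28731$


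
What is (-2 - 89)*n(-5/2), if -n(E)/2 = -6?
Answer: -1092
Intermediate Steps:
n(E) = 12 (n(E) = -2*(-6) = 12)
(-2 - 89)*n(-5/2) = (-2 - 89)*12 = -91*12 = -1092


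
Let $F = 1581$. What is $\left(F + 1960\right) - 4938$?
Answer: $-1397$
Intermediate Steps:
$\left(F + 1960\right) - 4938 = \left(1581 + 1960\right) - 4938 = 3541 - 4938 = -1397$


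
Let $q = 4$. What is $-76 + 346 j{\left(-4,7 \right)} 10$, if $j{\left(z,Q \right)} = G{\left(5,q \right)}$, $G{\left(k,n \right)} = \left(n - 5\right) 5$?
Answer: $-17376$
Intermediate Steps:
$G{\left(k,n \right)} = -25 + 5 n$ ($G{\left(k,n \right)} = \left(-5 + n\right) 5 = -25 + 5 n$)
$j{\left(z,Q \right)} = -5$ ($j{\left(z,Q \right)} = -25 + 5 \cdot 4 = -25 + 20 = -5$)
$-76 + 346 j{\left(-4,7 \right)} 10 = -76 + 346 \left(\left(-5\right) 10\right) = -76 + 346 \left(-50\right) = -76 - 17300 = -17376$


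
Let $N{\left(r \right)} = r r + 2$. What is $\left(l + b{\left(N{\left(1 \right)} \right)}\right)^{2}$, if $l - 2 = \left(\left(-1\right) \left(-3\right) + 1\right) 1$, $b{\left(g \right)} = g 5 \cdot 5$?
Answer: $6561$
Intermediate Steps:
$N{\left(r \right)} = 2 + r^{2}$ ($N{\left(r \right)} = r^{2} + 2 = 2 + r^{2}$)
$b{\left(g \right)} = 25 g$ ($b{\left(g \right)} = 5 g 5 = 25 g$)
$l = 6$ ($l = 2 + \left(\left(-1\right) \left(-3\right) + 1\right) 1 = 2 + \left(3 + 1\right) 1 = 2 + 4 \cdot 1 = 2 + 4 = 6$)
$\left(l + b{\left(N{\left(1 \right)} \right)}\right)^{2} = \left(6 + 25 \left(2 + 1^{2}\right)\right)^{2} = \left(6 + 25 \left(2 + 1\right)\right)^{2} = \left(6 + 25 \cdot 3\right)^{2} = \left(6 + 75\right)^{2} = 81^{2} = 6561$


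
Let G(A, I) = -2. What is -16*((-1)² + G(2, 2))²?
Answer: -16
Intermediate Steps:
-16*((-1)² + G(2, 2))² = -16*((-1)² - 2)² = -16*(1 - 2)² = -16*(-1)² = -16*1 = -16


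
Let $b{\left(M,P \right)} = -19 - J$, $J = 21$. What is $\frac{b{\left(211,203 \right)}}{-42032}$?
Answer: $\frac{5}{5254} \approx 0.00095166$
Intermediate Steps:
$b{\left(M,P \right)} = -40$ ($b{\left(M,P \right)} = -19 - 21 = -40$)
$\frac{b{\left(211,203 \right)}}{-42032} = - \frac{40}{-42032} = \left(-40\right) \left(- \frac{1}{42032}\right) = \frac{5}{5254}$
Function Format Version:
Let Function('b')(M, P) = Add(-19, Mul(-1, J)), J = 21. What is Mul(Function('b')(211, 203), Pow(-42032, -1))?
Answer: Rational(5, 5254) ≈ 0.00095166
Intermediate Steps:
Function('b')(M, P) = -40 (Function('b')(M, P) = Add(-19, Mul(-1, 21)) = Add(-19, -21) = -40)
Mul(Function('b')(211, 203), Pow(-42032, -1)) = Mul(-40, Pow(-42032, -1)) = Mul(-40, Rational(-1, 42032)) = Rational(5, 5254)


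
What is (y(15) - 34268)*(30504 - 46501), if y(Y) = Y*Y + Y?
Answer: 544345916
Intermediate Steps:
y(Y) = Y + Y**2 (y(Y) = Y**2 + Y = Y + Y**2)
(y(15) - 34268)*(30504 - 46501) = (15*(1 + 15) - 34268)*(30504 - 46501) = (15*16 - 34268)*(-15997) = (240 - 34268)*(-15997) = -34028*(-15997) = 544345916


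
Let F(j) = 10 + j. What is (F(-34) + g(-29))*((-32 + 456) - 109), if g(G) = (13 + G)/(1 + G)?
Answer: -7380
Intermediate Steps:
g(G) = (13 + G)/(1 + G)
(F(-34) + g(-29))*((-32 + 456) - 109) = ((10 - 34) + (13 - 29)/(1 - 29))*((-32 + 456) - 109) = (-24 - 16/(-28))*(424 - 109) = (-24 - 1/28*(-16))*315 = (-24 + 4/7)*315 = -164/7*315 = -7380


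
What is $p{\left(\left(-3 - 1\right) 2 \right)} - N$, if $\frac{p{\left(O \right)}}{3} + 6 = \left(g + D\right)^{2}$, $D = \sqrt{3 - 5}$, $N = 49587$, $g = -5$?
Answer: $-49536 - 30 i \sqrt{2} \approx -49536.0 - 42.426 i$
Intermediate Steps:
$D = i \sqrt{2}$ ($D = \sqrt{-2} = i \sqrt{2} \approx 1.4142 i$)
$p{\left(O \right)} = -18 + 3 \left(-5 + i \sqrt{2}\right)^{2}$
$p{\left(\left(-3 - 1\right) 2 \right)} - N = \left(51 - 30 i \sqrt{2}\right) - 49587 = -49536 - 30 i \sqrt{2}$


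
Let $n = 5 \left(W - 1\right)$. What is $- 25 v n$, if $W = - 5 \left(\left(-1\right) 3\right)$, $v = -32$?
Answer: $56000$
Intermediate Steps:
$W = 15$ ($W = \left(-5\right) \left(-3\right) = 15$)
$n = 70$ ($n = 5 \left(15 - 1\right) = 5 \cdot 14 = 70$)
$- 25 v n = \left(-25\right) \left(-32\right) 70 = 800 \cdot 70 = 56000$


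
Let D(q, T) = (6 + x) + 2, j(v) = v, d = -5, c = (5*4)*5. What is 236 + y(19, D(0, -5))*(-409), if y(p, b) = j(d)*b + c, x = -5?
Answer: -34529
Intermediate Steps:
c = 100 (c = 20*5 = 100)
D(q, T) = 3 (D(q, T) = (6 - 5) + 2 = 1 + 2 = 3)
y(p, b) = 100 - 5*b (y(p, b) = -5*b + 100 = 100 - 5*b)
236 + y(19, D(0, -5))*(-409) = 236 + (100 - 5*3)*(-409) = 236 + (100 - 15)*(-409) = 236 + 85*(-409) = 236 - 34765 = -34529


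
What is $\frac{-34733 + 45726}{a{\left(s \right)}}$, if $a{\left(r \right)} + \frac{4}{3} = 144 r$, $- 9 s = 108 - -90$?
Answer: $- \frac{32979}{9508} \approx -3.4686$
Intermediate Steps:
$s = -22$ ($s = - \frac{108 - -90}{9} = - \frac{108 + 90}{9} = \left(- \frac{1}{9}\right) 198 = -22$)
$a{\left(r \right)} = - \frac{4}{3} + 144 r$
$\frac{-34733 + 45726}{a{\left(s \right)}} = \frac{-34733 + 45726}{- \frac{4}{3} + 144 \left(-22\right)} = \frac{10993}{- \frac{4}{3} - 3168} = \frac{10993}{- \frac{9508}{3}} = 10993 \left(- \frac{3}{9508}\right) = - \frac{32979}{9508}$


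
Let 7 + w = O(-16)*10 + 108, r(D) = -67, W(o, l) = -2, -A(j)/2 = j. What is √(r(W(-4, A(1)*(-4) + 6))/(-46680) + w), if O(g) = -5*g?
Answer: √490825577490/23340 ≈ 30.017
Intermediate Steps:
A(j) = -2*j
w = 901 (w = -7 + (-5*(-16)*10 + 108) = -7 + (80*10 + 108) = -7 + (800 + 108) = -7 + 908 = 901)
√(r(W(-4, A(1)*(-4) + 6))/(-46680) + w) = √(-67/(-46680) + 901) = √(-67*(-1/46680) + 901) = √(67/46680 + 901) = √(42058747/46680) = √490825577490/23340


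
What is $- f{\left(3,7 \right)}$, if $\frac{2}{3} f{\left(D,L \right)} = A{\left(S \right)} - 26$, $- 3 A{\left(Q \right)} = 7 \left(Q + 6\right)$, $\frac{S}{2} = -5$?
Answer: $25$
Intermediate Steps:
$S = -10$ ($S = 2 \left(-5\right) = -10$)
$A{\left(Q \right)} = -14 - \frac{7 Q}{3}$ ($A{\left(Q \right)} = - \frac{7 \left(Q + 6\right)}{3} = - \frac{7 \left(6 + Q\right)}{3} = - \frac{42 + 7 Q}{3} = -14 - \frac{7 Q}{3}$)
$f{\left(D,L \right)} = -25$ ($f{\left(D,L \right)} = \frac{3 \left(\left(-14 - - \frac{70}{3}\right) - 26\right)}{2} = \frac{3 \left(\left(-14 + \frac{70}{3}\right) - 26\right)}{2} = \frac{3 \left(\frac{28}{3} - 26\right)}{2} = \frac{3}{2} \left(- \frac{50}{3}\right) = -25$)
$- f{\left(3,7 \right)} = \left(-1\right) \left(-25\right) = 25$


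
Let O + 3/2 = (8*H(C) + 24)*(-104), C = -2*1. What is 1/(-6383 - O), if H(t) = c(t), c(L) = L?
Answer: -2/11099 ≈ -0.00018020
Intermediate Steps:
C = -2
H(t) = t
O = -1667/2 (O = -3/2 + (8*(-2) + 24)*(-104) = -3/2 + (-16 + 24)*(-104) = -3/2 + 8*(-104) = -3/2 - 832 = -1667/2 ≈ -833.50)
1/(-6383 - O) = 1/(-6383 - 1*(-1667/2)) = 1/(-6383 + 1667/2) = 1/(-11099/2) = -2/11099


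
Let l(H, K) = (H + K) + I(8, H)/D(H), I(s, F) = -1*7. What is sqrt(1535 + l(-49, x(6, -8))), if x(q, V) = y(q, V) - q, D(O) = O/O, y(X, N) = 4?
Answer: sqrt(1477) ≈ 38.432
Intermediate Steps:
I(s, F) = -7
D(O) = 1
x(q, V) = 4 - q
l(H, K) = -7 + H + K (l(H, K) = (H + K) - 7/1 = (H + K) - 7*1 = (H + K) - 7 = -7 + H + K)
sqrt(1535 + l(-49, x(6, -8))) = sqrt(1535 + (-7 - 49 + (4 - 1*6))) = sqrt(1535 + (-7 - 49 + (4 - 6))) = sqrt(1535 + (-7 - 49 - 2)) = sqrt(1535 - 58) = sqrt(1477)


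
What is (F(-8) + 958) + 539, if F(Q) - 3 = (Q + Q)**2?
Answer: 1756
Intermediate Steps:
F(Q) = 3 + 4*Q**2 (F(Q) = 3 + (Q + Q)**2 = 3 + (2*Q)**2 = 3 + 4*Q**2)
(F(-8) + 958) + 539 = ((3 + 4*(-8)**2) + 958) + 539 = ((3 + 4*64) + 958) + 539 = ((3 + 256) + 958) + 539 = (259 + 958) + 539 = 1217 + 539 = 1756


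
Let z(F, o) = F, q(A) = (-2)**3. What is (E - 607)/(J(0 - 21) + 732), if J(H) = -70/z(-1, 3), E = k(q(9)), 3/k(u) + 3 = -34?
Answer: -11231/14837 ≈ -0.75696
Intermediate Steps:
q(A) = -8
k(u) = -3/37 (k(u) = 3/(-3 - 34) = 3/(-37) = 3*(-1/37) = -3/37)
E = -3/37 ≈ -0.081081
J(H) = 70 (J(H) = -70/(-1) = -70*(-1) = 70)
(E - 607)/(J(0 - 21) + 732) = (-3/37 - 607)/(70 + 732) = -22462/37/802 = -22462/37*1/802 = -11231/14837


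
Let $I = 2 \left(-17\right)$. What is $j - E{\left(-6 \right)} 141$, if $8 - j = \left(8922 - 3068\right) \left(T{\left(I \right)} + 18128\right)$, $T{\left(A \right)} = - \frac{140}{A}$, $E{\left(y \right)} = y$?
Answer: $- \frac{1804457566}{17} \approx -1.0614 \cdot 10^{8}$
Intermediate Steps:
$I = -34$
$j = - \frac{1804471948}{17}$ ($j = 8 - \left(8922 - 3068\right) \left(- \frac{140}{-34} + 18128\right) = 8 - 5854 \left(\left(-140\right) \left(- \frac{1}{34}\right) + 18128\right) = 8 - 5854 \left(\frac{70}{17} + 18128\right) = 8 - 5854 \cdot \frac{308246}{17} = 8 - \frac{1804472084}{17} = - \frac{1804471948}{17} \approx -1.0615 \cdot 10^{8}$)
$j - E{\left(-6 \right)} 141 = - \frac{1804471948}{17} - \left(-6\right) 141 = - \frac{1804471948}{17} - -846 = - \frac{1804471948}{17} + 846 = - \frac{1804457566}{17}$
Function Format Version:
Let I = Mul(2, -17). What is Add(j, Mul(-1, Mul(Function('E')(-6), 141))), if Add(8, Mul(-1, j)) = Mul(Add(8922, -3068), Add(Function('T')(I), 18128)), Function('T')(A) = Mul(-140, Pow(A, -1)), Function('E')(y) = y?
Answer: Rational(-1804457566, 17) ≈ -1.0614e+8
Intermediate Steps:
I = -34
j = Rational(-1804471948, 17) (j = Add(8, Mul(-1, Mul(Add(8922, -3068), Add(Mul(-140, Pow(-34, -1)), 18128)))) = Add(8, Mul(-1, Mul(5854, Add(Mul(-140, Rational(-1, 34)), 18128)))) = Add(8, Mul(-1, Mul(5854, Add(Rational(70, 17), 18128)))) = Add(8, Mul(-1, Mul(5854, Rational(308246, 17)))) = Add(8, Mul(-1, Rational(1804472084, 17))) = Add(8, Rational(-1804472084, 17)) = Rational(-1804471948, 17) ≈ -1.0615e+8)
Add(j, Mul(-1, Mul(Function('E')(-6), 141))) = Add(Rational(-1804471948, 17), Mul(-1, Mul(-6, 141))) = Add(Rational(-1804471948, 17), Mul(-1, -846)) = Add(Rational(-1804471948, 17), 846) = Rational(-1804457566, 17)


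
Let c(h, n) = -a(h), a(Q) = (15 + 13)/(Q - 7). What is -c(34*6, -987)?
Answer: 28/197 ≈ 0.14213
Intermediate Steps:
a(Q) = 28/(-7 + Q)
c(h, n) = -28/(-7 + h)
-c(34*6, -987) = -(-28)/(-7 + 34*6) = -(-28)/(-7 + 204) = -(-28)/197 = -1*(-28/197) = 28/197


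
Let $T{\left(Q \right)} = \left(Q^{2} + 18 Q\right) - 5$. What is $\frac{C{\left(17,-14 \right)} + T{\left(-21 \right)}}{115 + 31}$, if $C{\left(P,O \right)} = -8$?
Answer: $\frac{25}{73} \approx 0.34247$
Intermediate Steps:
$T{\left(Q \right)} = -5 + Q^{2} + 18 Q$
$\frac{C{\left(17,-14 \right)} + T{\left(-21 \right)}}{115 + 31} = \frac{-8 + \left(-5 + \left(-21\right)^{2} + 18 \left(-21\right)\right)}{115 + 31} = \frac{-8 - -58}{146} = \left(-8 + 58\right) \frac{1}{146} = 50 \cdot \frac{1}{146} = \frac{25}{73}$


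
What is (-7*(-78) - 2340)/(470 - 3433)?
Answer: 1794/2963 ≈ 0.60547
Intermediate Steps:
(-7*(-78) - 2340)/(470 - 3433) = (546 - 2340)/(-2963) = -1794*(-1/2963) = 1794/2963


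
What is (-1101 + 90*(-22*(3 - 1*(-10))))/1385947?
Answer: -26841/1385947 ≈ -0.019367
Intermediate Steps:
(-1101 + 90*(-22*(3 - 1*(-10))))/1385947 = (-1101 + 90*(-22*(3 + 10)))*(1/1385947) = (-1101 + 90*(-22*13))*(1/1385947) = (-1101 + 90*(-286))*(1/1385947) = (-1101 - 25740)*(1/1385947) = -26841*1/1385947 = -26841/1385947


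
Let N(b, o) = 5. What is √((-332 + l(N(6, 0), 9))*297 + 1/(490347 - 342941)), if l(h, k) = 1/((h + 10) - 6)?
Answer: 5*I*√85672112629838/147406 ≈ 313.96*I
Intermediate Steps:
l(h, k) = 1/(4 + h) (l(h, k) = 1/((10 + h) - 6) = 1/(4 + h))
√((-332 + l(N(6, 0), 9))*297 + 1/(490347 - 342941)) = √((-332 + 1/(4 + 5))*297 + 1/(490347 - 342941)) = √((-332 + 1/9)*297 + 1/147406) = √((-332 + ⅑)*297 + 1/147406) = √(-2987/9*297 + 1/147406) = √(-98571 + 1/147406) = √(-14529956825/147406) = 5*I*√85672112629838/147406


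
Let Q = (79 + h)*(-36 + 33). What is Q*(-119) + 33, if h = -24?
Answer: 19668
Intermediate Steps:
Q = -165 (Q = (79 - 24)*(-36 + 33) = 55*(-3) = -165)
Q*(-119) + 33 = -165*(-119) + 33 = 19635 + 33 = 19668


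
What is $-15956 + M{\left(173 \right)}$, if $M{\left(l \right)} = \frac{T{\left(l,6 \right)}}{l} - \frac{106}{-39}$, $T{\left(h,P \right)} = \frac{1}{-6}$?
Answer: $- \frac{71757867}{4498} \approx -15953.0$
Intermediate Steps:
$T{\left(h,P \right)} = - \frac{1}{6}$
$M{\left(l \right)} = \frac{106}{39} - \frac{1}{6 l}$ ($M{\left(l \right)} = - \frac{1}{6 l} - \frac{106}{-39} = - \frac{1}{6 l} - - \frac{106}{39} = - \frac{1}{6 l} + \frac{106}{39} = \frac{106}{39} - \frac{1}{6 l}$)
$-15956 + M{\left(173 \right)} = -15956 + \frac{-13 + 212 \cdot 173}{78 \cdot 173} = -15956 + \frac{1}{78} \cdot \frac{1}{173} \left(-13 + 36676\right) = -15956 + \frac{1}{78} \cdot \frac{1}{173} \cdot 36663 = -15956 + \frac{12221}{4498} = - \frac{71757867}{4498}$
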